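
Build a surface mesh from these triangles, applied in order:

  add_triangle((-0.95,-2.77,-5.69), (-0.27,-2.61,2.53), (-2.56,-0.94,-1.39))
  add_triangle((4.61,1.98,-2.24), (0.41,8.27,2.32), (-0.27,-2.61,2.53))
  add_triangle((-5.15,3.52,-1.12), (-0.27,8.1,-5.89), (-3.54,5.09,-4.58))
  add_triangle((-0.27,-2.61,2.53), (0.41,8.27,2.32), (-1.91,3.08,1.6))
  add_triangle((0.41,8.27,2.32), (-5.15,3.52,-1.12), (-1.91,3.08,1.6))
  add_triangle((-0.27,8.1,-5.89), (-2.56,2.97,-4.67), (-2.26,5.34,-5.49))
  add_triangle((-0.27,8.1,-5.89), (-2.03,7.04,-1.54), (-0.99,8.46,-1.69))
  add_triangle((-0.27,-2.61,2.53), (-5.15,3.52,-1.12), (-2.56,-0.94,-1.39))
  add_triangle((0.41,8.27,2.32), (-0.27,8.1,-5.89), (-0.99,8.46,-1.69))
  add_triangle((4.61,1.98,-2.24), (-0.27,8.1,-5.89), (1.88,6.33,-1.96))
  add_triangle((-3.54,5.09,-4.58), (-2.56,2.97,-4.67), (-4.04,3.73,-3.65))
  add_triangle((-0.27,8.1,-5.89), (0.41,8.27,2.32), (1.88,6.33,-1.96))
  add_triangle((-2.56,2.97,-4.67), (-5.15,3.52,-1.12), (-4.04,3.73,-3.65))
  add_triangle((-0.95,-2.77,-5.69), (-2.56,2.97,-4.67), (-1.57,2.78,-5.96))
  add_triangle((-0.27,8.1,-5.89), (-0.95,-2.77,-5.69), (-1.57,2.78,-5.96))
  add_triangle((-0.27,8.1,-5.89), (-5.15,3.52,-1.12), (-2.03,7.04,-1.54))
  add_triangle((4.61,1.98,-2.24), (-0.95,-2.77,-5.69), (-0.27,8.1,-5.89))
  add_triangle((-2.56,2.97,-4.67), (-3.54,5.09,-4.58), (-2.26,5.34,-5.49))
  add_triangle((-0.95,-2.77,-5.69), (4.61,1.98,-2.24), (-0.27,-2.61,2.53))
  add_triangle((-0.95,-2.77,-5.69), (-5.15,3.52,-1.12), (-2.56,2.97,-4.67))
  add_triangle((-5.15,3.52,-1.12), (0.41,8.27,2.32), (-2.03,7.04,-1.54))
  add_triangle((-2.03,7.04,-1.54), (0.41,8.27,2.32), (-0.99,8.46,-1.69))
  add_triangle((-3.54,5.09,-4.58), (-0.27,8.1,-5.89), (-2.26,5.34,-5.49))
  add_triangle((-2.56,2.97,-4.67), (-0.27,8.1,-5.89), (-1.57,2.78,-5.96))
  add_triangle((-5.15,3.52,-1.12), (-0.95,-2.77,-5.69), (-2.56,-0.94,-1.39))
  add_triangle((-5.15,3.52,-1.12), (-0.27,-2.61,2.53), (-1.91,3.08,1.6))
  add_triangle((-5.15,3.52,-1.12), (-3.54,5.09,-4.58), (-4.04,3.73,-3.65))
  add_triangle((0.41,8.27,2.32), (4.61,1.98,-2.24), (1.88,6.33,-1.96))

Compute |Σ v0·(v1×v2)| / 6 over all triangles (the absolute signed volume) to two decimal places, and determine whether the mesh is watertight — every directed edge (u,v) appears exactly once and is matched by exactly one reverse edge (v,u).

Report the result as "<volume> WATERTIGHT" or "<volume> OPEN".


Per-triangle v0·(v1×v2)/6:
  t1: +8.3081
  t2: +19.7452
  t3: +12.5205
  t4: +9.1320
  t5: +11.3929
  t6: +1.7169
  t7: +7.3930
  t8: +7.9753
  t9: +12.0953
  t10: +18.9426
  t11: +2.3270
  t12: +21.0781
  t13: +0.5173
  t14: +6.7333
  t15: +9.8233
  t16: +20.8283
  t17: +49.7598
  t18: +2.7511
  t19: +16.1413
  t20: +17.8153
  t21: +18.8854
  t22: +6.4956
  t23: +4.8417
  t24: +8.0784
  t25: +10.2140
  t26: +8.7772
  t27: +3.1844
  t28: +17.1975
Σ = +334.6708 → |volume| = 334.67

Directed edges: 84 total, each appears once with its reverse present → watertight.

334.67 WATERTIGHT


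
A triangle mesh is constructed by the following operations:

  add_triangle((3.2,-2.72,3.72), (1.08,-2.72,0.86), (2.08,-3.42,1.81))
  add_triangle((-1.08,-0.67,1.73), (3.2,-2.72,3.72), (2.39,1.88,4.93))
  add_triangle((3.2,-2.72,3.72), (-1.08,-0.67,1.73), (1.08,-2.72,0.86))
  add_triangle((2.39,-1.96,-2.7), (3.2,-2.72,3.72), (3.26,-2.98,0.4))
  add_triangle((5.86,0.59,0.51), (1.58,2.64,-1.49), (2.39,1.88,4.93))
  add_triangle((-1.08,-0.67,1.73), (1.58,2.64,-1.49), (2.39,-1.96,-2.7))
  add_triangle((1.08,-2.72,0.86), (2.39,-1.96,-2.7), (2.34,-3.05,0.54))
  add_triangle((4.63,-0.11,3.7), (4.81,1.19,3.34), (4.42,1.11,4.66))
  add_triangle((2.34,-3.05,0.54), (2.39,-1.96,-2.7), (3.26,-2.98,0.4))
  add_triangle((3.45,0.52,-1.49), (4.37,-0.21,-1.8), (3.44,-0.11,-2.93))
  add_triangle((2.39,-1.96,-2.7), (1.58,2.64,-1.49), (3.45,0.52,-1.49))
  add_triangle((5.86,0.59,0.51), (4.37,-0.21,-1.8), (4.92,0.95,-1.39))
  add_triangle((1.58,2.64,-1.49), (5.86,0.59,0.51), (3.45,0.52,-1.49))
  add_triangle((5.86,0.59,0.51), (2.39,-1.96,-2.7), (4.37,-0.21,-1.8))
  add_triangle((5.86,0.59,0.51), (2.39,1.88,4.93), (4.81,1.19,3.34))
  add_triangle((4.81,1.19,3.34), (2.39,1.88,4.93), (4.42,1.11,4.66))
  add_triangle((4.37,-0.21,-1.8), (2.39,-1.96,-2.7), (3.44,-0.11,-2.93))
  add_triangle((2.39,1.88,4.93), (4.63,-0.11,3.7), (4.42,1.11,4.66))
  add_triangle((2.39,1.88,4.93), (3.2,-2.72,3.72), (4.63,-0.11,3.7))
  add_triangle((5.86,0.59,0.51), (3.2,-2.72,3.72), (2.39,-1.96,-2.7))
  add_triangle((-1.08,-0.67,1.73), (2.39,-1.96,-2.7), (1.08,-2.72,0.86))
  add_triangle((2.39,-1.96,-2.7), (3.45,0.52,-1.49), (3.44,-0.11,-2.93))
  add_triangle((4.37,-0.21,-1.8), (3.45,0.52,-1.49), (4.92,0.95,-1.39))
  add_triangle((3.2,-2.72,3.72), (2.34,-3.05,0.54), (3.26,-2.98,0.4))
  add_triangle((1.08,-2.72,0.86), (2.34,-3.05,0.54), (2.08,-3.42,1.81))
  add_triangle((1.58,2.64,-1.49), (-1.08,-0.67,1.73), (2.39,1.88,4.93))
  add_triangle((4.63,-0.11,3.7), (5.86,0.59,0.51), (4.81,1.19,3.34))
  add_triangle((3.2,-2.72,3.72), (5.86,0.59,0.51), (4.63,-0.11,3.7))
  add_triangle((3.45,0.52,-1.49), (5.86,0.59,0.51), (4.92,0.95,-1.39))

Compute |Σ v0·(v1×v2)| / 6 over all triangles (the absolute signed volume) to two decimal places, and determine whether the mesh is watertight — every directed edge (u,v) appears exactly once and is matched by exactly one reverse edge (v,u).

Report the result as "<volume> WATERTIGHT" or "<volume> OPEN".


89.10 OPEN

Per-triangle v0·(v1×v2)/6:
  t1: +0.2359
  t2: +8.0504
  t3: +3.2042
  t4: +0.7399
  t5: +14.0474
  t6: -0.9822
  t7: +1.3890
  t8: +1.6075
  t9: +1.4507
  t10: +0.7530
  t11: +3.3808
  t12: +2.1224
  t13: +4.0634
  t14: +2.8401
  t15: +1.4228
  t16: +1.6003
  t17: +2.1025
  t18: +1.1460
  t19: +7.8995
  t20: +16.0370
  t21: +0.9164
  t22: -1.3242
  t23: +0.3775
  t24: +1.6751
  t25: +0.5118
  t26: +2.5423
  t27: +3.9164
  t28: +7.8596
  t29: -0.4884
Σ = +89.0972 → |volume| = 89.10

Directed edges: 87 total; 3 unmatched, e.g. (2.08,-3.42,1.81)→(3.2,-2.72,3.72) → open.


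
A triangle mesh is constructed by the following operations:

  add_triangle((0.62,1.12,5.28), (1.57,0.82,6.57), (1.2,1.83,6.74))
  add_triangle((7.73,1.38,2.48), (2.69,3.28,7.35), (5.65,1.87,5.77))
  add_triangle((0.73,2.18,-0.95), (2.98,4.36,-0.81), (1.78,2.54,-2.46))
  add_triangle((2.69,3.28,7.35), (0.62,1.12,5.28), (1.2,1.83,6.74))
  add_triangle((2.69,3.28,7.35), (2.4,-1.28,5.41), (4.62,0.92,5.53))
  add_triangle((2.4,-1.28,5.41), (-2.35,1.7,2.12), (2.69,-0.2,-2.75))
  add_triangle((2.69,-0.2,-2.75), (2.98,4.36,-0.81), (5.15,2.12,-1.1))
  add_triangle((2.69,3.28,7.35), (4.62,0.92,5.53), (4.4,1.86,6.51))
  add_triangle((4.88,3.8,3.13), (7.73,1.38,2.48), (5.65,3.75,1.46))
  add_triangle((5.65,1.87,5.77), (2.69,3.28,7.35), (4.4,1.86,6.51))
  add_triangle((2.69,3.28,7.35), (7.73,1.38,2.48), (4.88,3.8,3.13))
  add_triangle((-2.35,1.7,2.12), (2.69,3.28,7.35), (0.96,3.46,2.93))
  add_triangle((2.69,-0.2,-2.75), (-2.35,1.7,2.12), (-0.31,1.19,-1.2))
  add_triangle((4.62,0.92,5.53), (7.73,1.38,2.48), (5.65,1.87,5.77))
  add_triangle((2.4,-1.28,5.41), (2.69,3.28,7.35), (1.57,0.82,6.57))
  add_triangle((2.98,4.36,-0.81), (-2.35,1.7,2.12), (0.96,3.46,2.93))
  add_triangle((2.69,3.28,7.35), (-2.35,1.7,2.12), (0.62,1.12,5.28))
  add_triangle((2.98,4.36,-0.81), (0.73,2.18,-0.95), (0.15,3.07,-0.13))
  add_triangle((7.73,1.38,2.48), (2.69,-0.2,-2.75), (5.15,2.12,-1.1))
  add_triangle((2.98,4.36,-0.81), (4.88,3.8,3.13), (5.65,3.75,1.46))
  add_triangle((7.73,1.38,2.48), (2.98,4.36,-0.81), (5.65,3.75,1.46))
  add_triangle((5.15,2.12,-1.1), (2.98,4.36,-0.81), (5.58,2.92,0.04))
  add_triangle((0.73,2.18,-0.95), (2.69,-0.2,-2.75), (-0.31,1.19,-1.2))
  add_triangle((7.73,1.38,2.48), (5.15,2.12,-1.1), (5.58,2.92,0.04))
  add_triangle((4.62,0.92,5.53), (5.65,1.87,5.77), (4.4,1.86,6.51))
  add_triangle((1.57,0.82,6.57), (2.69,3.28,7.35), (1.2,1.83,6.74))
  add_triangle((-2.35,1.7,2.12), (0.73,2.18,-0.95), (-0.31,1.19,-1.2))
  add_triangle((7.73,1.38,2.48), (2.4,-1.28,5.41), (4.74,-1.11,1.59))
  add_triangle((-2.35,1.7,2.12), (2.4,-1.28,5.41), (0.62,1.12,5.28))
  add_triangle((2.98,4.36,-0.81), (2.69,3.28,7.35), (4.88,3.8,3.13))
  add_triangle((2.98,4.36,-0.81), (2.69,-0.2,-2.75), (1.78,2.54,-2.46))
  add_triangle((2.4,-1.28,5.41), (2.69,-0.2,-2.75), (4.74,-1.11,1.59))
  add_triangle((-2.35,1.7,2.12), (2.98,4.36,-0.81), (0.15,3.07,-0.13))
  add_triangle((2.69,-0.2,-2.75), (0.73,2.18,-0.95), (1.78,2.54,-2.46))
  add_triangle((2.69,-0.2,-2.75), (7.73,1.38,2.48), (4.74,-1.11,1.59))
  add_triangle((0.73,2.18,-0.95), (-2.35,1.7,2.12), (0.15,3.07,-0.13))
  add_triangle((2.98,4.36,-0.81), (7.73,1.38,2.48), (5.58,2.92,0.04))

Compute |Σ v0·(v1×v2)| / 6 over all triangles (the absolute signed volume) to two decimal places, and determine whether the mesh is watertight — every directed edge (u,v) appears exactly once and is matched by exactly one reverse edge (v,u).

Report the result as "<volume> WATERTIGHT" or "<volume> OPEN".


Per-triangle v0·(v1×v2)/6:
  t1: +0.4875
  t2: +7.0757
  t3: +1.1154
  t4: -0.0248
  t5: +10.9522
  t6: -5.2379
  t7: +6.0453
  t8: +0.5014
  t9: +6.8557
  t10: +2.7879
  t11: +18.8344
  t12: +8.1385
  t13: -0.8896
  t14: +4.0063
  t15: +4.8633
  t16: +6.6311
  t17: +5.9459
  t18: +1.0148
  t19: +8.0005
  t20: +5.0272
  t21: +4.4980
  t22: +3.4057
  t23: +1.4129
  t24: +4.1144
  t25: +1.4653
  t26: +2.0732
  t27: +1.4592
  t28: +11.5415
  t29: +3.6103
  t30: +11.9537
  t31: +3.9947
  t32: +0.5075
  t33: +2.3248
  t34: -0.3973
  t35: +9.1664
  t36: +0.3685
  t37: +4.2544
Σ = +157.8841 → |volume| = 157.88

Directed edges: 111 total; 9 unmatched, e.g. (0.62,1.12,5.28)→(1.57,0.82,6.57) → open.

157.88 OPEN


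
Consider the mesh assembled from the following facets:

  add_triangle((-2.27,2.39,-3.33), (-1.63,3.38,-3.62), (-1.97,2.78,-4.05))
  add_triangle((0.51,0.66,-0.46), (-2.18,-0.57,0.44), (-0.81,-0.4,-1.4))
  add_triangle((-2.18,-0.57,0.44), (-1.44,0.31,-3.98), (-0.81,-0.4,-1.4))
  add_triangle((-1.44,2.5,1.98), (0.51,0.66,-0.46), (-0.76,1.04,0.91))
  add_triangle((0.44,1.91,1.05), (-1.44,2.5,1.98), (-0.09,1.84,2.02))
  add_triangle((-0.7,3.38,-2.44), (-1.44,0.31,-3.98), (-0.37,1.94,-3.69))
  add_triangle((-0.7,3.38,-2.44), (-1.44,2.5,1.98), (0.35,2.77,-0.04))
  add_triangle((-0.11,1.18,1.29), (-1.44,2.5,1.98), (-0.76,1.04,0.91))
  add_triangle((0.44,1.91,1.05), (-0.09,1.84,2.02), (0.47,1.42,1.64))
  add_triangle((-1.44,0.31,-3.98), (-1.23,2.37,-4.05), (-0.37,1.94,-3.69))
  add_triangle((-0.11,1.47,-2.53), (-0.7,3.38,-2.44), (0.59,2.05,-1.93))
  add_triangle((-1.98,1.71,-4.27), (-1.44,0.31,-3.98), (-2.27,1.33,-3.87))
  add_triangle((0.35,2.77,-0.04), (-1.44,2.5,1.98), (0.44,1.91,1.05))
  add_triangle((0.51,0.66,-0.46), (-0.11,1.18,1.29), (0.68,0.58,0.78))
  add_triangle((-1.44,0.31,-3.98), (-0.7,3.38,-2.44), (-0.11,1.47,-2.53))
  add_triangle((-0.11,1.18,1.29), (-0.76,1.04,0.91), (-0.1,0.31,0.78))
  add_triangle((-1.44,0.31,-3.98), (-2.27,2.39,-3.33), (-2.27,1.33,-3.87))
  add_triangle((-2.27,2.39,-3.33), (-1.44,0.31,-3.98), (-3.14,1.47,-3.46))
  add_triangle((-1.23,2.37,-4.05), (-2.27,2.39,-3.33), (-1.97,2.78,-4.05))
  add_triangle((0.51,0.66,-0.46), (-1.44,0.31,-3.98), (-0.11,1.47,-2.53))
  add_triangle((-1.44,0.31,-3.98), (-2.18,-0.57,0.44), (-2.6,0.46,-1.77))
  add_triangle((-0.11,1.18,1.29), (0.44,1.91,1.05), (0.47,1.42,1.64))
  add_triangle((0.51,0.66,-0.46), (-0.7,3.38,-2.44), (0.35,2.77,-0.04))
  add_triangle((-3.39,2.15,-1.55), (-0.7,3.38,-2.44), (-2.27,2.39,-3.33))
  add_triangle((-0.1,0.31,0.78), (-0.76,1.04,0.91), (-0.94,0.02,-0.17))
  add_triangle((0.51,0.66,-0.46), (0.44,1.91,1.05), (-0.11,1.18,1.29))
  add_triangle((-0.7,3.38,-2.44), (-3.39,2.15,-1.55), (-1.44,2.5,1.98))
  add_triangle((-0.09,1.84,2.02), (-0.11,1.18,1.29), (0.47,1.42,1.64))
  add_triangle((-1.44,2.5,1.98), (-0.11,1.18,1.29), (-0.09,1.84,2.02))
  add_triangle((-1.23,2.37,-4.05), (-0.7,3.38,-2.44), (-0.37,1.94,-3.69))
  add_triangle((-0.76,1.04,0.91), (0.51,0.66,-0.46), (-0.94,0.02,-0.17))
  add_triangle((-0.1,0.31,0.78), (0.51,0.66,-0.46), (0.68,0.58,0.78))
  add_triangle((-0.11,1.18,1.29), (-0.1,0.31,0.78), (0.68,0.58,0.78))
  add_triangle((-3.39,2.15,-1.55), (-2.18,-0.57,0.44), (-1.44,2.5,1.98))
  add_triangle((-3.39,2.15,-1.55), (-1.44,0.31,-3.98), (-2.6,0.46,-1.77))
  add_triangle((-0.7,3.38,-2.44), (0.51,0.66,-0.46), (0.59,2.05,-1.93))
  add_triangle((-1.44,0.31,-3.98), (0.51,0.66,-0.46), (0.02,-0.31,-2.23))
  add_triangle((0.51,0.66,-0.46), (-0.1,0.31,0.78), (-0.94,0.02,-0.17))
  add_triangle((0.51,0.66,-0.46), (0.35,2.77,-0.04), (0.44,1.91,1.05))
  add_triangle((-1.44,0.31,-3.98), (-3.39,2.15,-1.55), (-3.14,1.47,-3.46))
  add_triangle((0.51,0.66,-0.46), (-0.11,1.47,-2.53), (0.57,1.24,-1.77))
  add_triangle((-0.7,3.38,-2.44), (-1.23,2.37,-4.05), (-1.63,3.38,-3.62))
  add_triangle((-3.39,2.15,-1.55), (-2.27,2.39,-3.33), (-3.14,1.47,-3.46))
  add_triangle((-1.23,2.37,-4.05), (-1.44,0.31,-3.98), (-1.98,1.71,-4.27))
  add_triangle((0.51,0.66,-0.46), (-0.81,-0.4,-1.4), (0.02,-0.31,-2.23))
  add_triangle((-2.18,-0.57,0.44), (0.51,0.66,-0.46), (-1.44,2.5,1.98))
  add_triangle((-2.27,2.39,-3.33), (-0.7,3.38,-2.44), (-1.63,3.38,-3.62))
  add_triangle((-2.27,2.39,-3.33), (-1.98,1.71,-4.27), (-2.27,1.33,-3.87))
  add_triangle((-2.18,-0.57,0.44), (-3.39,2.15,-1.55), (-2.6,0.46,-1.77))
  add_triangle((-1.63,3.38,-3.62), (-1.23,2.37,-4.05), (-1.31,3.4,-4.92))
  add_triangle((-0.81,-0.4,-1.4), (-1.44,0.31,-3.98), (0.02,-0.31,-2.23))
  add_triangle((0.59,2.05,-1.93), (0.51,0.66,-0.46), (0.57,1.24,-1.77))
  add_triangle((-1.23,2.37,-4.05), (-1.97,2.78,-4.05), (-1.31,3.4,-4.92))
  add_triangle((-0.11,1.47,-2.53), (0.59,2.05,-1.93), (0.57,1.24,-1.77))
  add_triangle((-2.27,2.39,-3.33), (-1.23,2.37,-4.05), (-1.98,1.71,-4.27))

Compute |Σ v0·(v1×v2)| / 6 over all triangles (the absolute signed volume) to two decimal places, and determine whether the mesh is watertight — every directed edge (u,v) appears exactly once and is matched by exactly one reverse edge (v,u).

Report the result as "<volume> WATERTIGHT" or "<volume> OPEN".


34.65 OPEN

Per-triangle v0·(v1×v2)/6:
  t1: +0.4021
  t2: -0.3236
  t3: +0.6820
  t4: +0.0339
  t5: +0.5481
  t6: -1.8417
  t7: +2.9874
  t8: +0.0443
  t9: +0.1864
  t10: +1.0573
  t11: +0.7902
  t12: +0.4979
  t13: +1.0584
  t14: +0.1870
  t15: +1.5498
  t16: +0.0607
  t17: -0.5025
  t18: +1.8203
  t19: +0.1279
  t20: +0.2377
  t21: +1.1962
  t22: -0.1336
  t23: +0.7053
  t24: +2.6640
  t25: +0.0775
  t26: -0.0269
  t27: +6.2773
  t28: +0.0004
  t29: +0.0101
  t30: +0.9952
  t31: +0.1987
  t32: -0.0696
  t33: +0.0657
  t34: +4.1988
  t35: +2.0332
  t36: +0.1734
  t37: +0.5594
  t38: -0.1105
  t39: +0.2535
  t40: -0.2886
  t41: -0.0599
  t42: +0.7341
  t43: +1.7622
  t44: +0.8080
  t45: -0.1827
  t46: -0.6964
  t47: +0.3392
  t48: +0.4710
  t49: +1.6064
  t50: -0.3434
  t51: +0.3766
  t52: +0.0776
  t53: +0.3112
  t54: +0.1932
  t55: +0.8736
Σ = +34.6537 → |volume| = 34.65

Directed edges: 165 total; 3 unmatched, e.g. (-1.63,3.38,-3.62)→(-1.97,2.78,-4.05) → open.


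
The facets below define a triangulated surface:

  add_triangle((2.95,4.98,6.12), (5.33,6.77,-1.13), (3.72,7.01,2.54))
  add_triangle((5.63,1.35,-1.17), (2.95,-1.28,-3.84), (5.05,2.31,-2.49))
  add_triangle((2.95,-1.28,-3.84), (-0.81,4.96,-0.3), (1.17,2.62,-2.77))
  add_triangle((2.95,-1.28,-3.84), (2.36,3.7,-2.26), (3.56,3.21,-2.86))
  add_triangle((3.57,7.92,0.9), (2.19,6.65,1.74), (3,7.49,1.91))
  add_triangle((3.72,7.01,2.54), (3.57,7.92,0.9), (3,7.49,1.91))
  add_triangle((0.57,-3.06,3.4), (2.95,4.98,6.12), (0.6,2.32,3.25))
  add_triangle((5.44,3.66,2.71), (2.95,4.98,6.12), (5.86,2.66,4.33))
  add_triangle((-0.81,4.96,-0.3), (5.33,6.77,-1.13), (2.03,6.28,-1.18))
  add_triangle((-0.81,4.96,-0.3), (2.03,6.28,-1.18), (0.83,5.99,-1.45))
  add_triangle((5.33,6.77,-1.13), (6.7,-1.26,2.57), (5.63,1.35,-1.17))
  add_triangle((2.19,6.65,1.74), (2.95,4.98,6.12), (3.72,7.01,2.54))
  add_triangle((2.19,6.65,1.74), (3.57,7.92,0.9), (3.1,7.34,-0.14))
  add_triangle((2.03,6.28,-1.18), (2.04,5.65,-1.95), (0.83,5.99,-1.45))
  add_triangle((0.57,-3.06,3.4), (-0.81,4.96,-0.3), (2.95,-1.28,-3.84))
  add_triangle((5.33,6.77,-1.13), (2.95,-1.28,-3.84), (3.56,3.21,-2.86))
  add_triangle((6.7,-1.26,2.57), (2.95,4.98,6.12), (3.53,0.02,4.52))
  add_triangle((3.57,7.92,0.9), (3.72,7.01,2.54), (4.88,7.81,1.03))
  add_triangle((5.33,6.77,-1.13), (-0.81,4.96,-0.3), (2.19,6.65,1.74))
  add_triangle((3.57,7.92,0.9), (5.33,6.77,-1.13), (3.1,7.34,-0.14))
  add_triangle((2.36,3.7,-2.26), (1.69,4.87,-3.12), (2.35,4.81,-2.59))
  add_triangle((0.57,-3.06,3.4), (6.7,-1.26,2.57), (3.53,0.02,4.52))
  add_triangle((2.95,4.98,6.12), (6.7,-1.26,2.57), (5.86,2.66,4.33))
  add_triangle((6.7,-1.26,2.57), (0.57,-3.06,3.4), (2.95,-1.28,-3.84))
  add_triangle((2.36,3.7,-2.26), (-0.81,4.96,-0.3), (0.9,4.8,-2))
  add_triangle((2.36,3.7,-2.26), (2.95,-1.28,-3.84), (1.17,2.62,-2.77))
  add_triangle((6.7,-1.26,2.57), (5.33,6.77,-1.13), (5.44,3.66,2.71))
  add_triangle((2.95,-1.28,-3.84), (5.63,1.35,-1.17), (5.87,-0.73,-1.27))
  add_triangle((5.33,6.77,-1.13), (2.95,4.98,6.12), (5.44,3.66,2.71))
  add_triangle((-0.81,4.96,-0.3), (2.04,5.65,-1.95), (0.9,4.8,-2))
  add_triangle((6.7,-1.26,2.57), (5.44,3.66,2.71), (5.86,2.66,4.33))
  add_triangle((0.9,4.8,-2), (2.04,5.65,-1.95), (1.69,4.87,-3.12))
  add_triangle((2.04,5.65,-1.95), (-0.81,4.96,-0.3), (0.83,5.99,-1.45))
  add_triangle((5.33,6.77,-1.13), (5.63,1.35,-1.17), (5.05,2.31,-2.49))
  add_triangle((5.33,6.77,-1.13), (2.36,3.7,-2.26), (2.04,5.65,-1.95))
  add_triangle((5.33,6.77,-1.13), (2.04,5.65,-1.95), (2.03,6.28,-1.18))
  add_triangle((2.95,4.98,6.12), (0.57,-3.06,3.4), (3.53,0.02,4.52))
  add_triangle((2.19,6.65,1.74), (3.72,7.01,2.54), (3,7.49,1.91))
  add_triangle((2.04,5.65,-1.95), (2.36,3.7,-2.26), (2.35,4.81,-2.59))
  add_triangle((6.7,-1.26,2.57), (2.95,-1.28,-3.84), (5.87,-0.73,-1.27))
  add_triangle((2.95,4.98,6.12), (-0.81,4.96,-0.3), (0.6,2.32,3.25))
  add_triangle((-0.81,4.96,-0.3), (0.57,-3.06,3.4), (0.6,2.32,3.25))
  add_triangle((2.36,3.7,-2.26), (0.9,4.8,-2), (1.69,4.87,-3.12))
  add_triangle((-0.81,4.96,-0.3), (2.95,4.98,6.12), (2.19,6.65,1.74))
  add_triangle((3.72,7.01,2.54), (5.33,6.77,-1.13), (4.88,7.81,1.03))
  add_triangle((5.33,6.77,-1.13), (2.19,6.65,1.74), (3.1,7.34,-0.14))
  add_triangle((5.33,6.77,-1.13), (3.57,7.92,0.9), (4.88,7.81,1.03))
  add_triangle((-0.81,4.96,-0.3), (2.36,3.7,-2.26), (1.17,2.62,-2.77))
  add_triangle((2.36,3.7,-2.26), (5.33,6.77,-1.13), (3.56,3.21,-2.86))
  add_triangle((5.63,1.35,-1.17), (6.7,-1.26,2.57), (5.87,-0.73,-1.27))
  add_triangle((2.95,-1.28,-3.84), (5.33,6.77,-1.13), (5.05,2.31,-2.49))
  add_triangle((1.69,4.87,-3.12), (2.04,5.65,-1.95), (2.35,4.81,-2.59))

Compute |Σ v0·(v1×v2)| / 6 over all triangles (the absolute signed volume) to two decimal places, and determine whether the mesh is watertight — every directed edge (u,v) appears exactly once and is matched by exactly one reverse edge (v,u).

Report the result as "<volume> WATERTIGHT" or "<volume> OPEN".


278.08 WATERTIGHT

Per-triangle v0·(v1×v2)/6:
  t1: +10.0460
  t2: +6.0143
  t3: -0.7429
  t4: +2.2222
  t5: +0.6399
  t6: +1.6487
  t7: +5.3907
  t8: +9.2391
  t9: +2.4369
  t10: +1.5514
  t11: +20.3590
  t12: +6.5107
  t13: +1.3093
  t14: +1.1012
  t15: -7.5122
  t16: +5.6553
  t17: +15.7579
  t18: +3.0234
  t19: +13.3481
  t20: +3.4524
  t21: +0.3683
  t22: +12.8685
  t23: +8.0870
  t24: +18.9691
  t25: -1.3550
  t26: +4.1450
  t27: +22.0105
  t28: +6.3789
  t29: +23.7045
  t30: +1.9486
  t31: +8.2702
  t32: +1.1069
  t33: -0.2599
  t34: +7.4004
  t35: +3.8346
  t36: +2.9529
  t37: +12.0189
  t38: +0.4951
  t39: +0.3290
  t40: +4.9277
  t41: +5.3511
  t42: +2.4045
  t43: -1.0076
  t44: +10.7252
  t45: +0.5746
  t46: -4.8852
  t47: +3.8372
  t48: +3.7098
  t49: +3.3642
  t50: +8.0823
  t51: +5.3821
  t52: +0.8910
Σ = +278.0819 → |volume| = 278.08

Directed edges: 156 total, each appears once with its reverse present → watertight.


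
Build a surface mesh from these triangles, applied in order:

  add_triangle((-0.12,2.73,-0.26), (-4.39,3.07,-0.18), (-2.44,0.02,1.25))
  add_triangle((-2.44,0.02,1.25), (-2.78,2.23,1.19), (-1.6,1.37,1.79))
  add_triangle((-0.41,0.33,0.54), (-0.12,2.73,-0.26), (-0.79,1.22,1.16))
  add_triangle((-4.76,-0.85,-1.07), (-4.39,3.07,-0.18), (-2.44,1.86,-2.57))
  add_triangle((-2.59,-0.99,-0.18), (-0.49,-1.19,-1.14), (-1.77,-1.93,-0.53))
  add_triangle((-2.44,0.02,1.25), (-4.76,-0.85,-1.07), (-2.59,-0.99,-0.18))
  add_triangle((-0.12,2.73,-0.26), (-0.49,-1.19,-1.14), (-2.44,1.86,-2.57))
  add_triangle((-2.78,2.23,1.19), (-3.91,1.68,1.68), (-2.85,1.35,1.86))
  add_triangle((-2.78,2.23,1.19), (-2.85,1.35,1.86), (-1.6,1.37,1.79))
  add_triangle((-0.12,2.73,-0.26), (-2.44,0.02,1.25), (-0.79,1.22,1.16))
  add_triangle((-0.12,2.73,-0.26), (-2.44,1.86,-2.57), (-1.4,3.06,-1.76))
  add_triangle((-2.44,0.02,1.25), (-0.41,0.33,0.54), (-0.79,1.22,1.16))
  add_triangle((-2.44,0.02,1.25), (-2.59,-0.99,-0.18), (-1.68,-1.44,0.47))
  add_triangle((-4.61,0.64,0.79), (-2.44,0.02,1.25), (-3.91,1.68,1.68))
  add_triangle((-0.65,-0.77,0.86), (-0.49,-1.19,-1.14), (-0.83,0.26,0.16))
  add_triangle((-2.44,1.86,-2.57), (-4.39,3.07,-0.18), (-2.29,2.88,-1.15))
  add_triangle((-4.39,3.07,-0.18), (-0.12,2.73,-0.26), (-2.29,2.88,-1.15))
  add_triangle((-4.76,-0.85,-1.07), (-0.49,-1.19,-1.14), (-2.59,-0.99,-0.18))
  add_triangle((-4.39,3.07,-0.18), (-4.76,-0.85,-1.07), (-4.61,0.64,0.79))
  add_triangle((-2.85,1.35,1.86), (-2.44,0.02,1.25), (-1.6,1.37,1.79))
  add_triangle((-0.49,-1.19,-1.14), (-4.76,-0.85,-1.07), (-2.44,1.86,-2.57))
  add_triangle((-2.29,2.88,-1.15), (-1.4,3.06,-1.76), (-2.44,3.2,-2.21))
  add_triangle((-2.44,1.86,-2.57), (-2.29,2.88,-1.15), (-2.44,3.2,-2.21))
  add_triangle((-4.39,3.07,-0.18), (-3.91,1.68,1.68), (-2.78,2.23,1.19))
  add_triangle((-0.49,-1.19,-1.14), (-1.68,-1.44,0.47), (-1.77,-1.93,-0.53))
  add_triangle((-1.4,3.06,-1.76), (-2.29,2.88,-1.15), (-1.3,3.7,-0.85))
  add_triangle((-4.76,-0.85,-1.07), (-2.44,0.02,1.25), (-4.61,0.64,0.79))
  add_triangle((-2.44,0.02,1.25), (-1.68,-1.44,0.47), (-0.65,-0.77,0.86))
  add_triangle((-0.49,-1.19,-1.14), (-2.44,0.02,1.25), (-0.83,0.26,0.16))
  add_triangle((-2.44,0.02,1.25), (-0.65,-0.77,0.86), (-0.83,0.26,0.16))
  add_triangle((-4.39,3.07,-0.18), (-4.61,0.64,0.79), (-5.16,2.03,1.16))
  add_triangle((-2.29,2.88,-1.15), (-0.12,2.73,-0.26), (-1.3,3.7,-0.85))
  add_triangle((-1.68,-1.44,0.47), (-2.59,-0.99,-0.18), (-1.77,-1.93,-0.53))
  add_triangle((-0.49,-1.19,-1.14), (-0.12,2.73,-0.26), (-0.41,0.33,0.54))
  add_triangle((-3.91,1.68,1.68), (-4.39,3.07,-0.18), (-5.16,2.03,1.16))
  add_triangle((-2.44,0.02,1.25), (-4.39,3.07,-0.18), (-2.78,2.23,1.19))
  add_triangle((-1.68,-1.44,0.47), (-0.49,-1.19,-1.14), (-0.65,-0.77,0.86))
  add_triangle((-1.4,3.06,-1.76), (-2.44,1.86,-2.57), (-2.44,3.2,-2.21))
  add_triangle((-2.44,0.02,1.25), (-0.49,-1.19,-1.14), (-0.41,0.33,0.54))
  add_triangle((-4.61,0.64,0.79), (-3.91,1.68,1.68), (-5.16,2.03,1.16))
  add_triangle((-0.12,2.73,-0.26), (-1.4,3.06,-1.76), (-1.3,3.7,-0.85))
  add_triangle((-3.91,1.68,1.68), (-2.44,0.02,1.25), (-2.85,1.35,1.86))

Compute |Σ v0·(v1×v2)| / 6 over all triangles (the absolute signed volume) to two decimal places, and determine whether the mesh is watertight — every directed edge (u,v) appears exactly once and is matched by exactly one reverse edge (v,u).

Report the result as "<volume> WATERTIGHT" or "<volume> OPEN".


Per-triangle v0·(v1×v2)/6:
  t1: +2.2990
  t2: -1.0002
  t3: -0.0382
  t4: +7.6501
  t5: +0.4222
  t6: +0.8980
  t7: +0.7544
  t8: +0.4292
  t9: +0.5050
  t10: +0.9969
  t11: -0.1980
  t12: +0.0625
  t13: +0.7302
  t14: +0.9742
  t15: -0.3028
  t16: +2.1919
  t17: +1.8060
  t18: +0.7828
  t19: +4.6472
  t20: +0.3028
  t21: +3.6438
  t22: +0.4353
  t23: +0.5216
  t24: +1.3909
  t25: +0.0734
  t26: +0.7353
  t27: +1.4275
  t28: +0.4347
  t29: +0.2720
  t30: -0.0294
  t31: +1.4623
  t32: +0.0366
  t33: +0.4576
  t34: -0.3665
  t35: +1.0674
  t36: -1.8913
  t37: +0.2223
  t38: +0.4473
  t39: -0.0246
  t40: +0.7784
  t41: +0.4735
  t42: +0.4423
Σ = +35.9237 → |volume| = 35.92

Directed edges: 126 total, each appears once with its reverse present → watertight.

35.92 WATERTIGHT


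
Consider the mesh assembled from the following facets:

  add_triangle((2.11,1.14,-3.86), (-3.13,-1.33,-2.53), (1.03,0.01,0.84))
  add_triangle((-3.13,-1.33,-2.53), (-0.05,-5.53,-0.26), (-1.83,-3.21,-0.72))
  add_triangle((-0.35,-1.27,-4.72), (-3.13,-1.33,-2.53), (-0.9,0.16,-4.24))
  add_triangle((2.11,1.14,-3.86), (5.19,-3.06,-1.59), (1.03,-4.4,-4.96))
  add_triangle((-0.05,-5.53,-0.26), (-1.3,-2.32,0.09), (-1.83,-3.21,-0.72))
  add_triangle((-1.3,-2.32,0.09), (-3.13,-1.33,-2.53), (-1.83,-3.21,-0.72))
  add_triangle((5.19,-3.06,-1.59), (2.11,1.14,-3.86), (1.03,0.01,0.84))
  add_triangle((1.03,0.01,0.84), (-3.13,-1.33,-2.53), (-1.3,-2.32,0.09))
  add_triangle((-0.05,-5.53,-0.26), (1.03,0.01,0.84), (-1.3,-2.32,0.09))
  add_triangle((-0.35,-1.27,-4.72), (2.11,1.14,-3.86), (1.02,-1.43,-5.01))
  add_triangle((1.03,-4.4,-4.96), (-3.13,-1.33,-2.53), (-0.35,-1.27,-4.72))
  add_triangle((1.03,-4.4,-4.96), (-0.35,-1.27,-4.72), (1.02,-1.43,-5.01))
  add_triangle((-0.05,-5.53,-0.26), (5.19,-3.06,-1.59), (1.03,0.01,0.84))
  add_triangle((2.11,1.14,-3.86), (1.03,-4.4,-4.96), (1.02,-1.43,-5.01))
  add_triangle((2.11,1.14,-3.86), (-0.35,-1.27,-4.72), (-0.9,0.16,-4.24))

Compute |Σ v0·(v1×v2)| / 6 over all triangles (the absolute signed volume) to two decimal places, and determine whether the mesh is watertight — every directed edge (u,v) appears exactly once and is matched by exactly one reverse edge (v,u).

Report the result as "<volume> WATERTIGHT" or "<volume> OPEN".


Per-triangle v0·(v1×v2)/6:
  t1: -1.2407
  t2: +2.4604
  t3: +3.3101
  t4: +20.1206
  t5: +1.0013
  t6: +0.7475
  t7: +4.0989
  t8: -0.2476
  t9: +1.1786
  t10: +2.5393
  t11: +7.8094
  t12: +3.2654
  t13: +5.4100
  t14: +3.3373
  t15: +3.4558
Σ = +57.2463 → |volume| = 57.25

Directed edges: 45 total; 7 unmatched, e.g. (2.11,1.14,-3.86)→(-3.13,-1.33,-2.53) → open.

57.25 OPEN


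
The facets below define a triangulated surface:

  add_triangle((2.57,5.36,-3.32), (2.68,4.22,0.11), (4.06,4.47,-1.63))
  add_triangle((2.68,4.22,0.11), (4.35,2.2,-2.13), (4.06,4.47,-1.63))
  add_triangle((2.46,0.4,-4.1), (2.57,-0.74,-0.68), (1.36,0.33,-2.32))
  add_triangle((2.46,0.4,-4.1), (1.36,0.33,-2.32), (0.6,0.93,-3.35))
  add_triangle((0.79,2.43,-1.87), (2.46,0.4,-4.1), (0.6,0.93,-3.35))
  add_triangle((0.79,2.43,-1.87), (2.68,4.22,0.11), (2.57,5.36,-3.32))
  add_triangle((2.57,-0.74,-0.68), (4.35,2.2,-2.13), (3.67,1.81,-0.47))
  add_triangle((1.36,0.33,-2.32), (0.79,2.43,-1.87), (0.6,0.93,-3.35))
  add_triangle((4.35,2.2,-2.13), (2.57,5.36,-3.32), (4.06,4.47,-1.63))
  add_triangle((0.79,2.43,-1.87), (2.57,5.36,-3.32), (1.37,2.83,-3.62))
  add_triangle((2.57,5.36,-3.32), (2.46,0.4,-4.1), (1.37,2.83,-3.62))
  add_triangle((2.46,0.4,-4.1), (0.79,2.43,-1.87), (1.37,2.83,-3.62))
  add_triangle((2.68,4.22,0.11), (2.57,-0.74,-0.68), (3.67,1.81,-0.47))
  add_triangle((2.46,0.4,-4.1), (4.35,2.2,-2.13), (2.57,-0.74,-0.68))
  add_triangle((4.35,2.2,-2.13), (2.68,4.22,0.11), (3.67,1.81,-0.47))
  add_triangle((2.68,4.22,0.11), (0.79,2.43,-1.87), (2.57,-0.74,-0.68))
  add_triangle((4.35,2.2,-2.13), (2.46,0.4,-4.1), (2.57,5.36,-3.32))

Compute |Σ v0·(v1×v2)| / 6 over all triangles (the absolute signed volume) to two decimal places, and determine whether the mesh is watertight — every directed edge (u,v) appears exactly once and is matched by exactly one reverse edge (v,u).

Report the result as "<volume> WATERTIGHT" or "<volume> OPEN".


Per-triangle v0·(v1×v2)/6:
  t1: +3.9961
  t2: +1.7484
  t3: -0.1355
  t4: -0.0867
  t5: +2.0287
  t6: +0.6988
  t7: +1.9431
  t8: -1.0875
  t9: +4.6659
  t10: +0.6300
  t11: +3.7382
  t12: -0.6698
  t13: -0.0655
  t14: +4.6359
  t15: +2.8036
  t16: -4.4837
  t17: +9.7849
Σ = +30.1449 → |volume| = 30.14

Directed edges: 51 total; 3 unmatched, e.g. (2.57,-0.74,-0.68)→(1.36,0.33,-2.32) → open.

30.14 OPEN


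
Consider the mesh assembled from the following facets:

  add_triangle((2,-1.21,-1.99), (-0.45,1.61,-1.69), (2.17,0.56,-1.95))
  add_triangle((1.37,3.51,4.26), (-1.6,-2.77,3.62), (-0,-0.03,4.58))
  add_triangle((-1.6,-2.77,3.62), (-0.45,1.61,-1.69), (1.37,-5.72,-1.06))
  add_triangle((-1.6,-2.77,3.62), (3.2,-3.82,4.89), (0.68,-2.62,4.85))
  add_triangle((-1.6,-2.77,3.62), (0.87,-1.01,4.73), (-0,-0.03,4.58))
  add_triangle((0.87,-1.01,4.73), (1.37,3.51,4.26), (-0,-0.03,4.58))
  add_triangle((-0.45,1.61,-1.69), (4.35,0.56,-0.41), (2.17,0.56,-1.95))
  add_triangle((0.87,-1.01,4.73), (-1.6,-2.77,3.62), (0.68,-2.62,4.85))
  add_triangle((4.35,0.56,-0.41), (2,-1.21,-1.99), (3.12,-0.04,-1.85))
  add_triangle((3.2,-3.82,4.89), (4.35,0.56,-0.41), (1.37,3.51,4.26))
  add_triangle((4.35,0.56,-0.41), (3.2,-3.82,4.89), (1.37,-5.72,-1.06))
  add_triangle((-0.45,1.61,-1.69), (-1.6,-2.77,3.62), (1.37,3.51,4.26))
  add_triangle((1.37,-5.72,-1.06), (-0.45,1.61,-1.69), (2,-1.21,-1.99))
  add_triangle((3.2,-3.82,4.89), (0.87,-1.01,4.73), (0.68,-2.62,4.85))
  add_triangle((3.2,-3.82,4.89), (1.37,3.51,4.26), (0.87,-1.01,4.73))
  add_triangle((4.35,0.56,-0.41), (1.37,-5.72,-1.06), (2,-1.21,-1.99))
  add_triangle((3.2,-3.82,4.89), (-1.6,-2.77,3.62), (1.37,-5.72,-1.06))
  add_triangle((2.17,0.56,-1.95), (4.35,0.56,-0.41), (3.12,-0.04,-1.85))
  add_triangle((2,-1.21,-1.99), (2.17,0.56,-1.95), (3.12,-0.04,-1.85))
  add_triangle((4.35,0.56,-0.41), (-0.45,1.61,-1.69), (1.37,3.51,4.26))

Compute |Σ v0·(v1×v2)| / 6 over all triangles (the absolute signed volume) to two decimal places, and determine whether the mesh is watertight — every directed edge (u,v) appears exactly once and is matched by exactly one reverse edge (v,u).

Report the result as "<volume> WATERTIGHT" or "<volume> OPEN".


Per-triangle v0·(v1×v2)/6:
  t1: +1.4278
  t2: +1.4490
  t3: +4.5442
  t4: +3.6629
  t5: +3.0195
  t6: +3.3733
  t7: +1.7582
  t8: +2.4962
  t9: +1.0785
  t10: +26.0141
  t11: +25.0495
  t12: +5.5107
  t13: +3.3502
  t14: +3.3375
  t15: +9.2988
  t16: +6.7108
  t17: +21.0834
  t18: +0.8755
  t19: +0.6543
  t20: +9.4946
Σ = +134.1891 → |volume| = 134.19

Directed edges: 60 total, each appears once with its reverse present → watertight.

134.19 WATERTIGHT


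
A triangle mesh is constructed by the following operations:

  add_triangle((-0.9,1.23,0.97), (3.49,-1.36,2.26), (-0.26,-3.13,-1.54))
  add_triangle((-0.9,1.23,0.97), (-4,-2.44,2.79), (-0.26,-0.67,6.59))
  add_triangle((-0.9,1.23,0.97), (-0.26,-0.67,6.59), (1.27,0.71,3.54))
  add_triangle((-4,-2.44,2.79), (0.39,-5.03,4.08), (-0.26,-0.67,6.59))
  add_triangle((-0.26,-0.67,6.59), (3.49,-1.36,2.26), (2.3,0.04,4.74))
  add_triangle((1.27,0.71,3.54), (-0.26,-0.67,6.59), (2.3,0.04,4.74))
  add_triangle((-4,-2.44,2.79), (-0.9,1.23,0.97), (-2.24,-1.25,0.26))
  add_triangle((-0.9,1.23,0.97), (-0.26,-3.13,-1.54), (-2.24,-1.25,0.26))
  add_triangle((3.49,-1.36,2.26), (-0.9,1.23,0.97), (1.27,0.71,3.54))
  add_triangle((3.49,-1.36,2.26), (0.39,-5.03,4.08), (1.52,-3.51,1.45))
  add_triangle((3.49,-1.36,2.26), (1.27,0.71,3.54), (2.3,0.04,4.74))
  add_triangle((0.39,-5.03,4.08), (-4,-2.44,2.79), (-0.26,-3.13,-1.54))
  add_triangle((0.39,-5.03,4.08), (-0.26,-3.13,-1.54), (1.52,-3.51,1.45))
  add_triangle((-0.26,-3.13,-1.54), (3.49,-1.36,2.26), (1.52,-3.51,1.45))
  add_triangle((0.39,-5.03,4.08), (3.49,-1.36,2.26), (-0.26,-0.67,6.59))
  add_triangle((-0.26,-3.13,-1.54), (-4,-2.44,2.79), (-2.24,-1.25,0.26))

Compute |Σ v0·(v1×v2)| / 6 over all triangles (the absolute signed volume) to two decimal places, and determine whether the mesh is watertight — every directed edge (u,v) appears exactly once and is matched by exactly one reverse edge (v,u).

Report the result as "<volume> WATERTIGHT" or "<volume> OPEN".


Per-triangle v0·(v1×v2)/6:
  t1: -2.2171
  t2: +7.7173
  t3: +3.0697
  t4: +21.0230
  t5: +5.1390
  t6: +2.1145
  t7: +1.5712
  t8: +0.0509
  t9: +0.3016
  t10: +5.1743
  t11: +0.7982
  t12: +14.6663
  t13: +4.8557
  t14: +3.2031
  t15: +17.4589
  t16: +2.7135
Σ = +87.6402 → |volume| = 87.64

Directed edges: 48 total, each appears once with its reverse present → watertight.

87.64 WATERTIGHT


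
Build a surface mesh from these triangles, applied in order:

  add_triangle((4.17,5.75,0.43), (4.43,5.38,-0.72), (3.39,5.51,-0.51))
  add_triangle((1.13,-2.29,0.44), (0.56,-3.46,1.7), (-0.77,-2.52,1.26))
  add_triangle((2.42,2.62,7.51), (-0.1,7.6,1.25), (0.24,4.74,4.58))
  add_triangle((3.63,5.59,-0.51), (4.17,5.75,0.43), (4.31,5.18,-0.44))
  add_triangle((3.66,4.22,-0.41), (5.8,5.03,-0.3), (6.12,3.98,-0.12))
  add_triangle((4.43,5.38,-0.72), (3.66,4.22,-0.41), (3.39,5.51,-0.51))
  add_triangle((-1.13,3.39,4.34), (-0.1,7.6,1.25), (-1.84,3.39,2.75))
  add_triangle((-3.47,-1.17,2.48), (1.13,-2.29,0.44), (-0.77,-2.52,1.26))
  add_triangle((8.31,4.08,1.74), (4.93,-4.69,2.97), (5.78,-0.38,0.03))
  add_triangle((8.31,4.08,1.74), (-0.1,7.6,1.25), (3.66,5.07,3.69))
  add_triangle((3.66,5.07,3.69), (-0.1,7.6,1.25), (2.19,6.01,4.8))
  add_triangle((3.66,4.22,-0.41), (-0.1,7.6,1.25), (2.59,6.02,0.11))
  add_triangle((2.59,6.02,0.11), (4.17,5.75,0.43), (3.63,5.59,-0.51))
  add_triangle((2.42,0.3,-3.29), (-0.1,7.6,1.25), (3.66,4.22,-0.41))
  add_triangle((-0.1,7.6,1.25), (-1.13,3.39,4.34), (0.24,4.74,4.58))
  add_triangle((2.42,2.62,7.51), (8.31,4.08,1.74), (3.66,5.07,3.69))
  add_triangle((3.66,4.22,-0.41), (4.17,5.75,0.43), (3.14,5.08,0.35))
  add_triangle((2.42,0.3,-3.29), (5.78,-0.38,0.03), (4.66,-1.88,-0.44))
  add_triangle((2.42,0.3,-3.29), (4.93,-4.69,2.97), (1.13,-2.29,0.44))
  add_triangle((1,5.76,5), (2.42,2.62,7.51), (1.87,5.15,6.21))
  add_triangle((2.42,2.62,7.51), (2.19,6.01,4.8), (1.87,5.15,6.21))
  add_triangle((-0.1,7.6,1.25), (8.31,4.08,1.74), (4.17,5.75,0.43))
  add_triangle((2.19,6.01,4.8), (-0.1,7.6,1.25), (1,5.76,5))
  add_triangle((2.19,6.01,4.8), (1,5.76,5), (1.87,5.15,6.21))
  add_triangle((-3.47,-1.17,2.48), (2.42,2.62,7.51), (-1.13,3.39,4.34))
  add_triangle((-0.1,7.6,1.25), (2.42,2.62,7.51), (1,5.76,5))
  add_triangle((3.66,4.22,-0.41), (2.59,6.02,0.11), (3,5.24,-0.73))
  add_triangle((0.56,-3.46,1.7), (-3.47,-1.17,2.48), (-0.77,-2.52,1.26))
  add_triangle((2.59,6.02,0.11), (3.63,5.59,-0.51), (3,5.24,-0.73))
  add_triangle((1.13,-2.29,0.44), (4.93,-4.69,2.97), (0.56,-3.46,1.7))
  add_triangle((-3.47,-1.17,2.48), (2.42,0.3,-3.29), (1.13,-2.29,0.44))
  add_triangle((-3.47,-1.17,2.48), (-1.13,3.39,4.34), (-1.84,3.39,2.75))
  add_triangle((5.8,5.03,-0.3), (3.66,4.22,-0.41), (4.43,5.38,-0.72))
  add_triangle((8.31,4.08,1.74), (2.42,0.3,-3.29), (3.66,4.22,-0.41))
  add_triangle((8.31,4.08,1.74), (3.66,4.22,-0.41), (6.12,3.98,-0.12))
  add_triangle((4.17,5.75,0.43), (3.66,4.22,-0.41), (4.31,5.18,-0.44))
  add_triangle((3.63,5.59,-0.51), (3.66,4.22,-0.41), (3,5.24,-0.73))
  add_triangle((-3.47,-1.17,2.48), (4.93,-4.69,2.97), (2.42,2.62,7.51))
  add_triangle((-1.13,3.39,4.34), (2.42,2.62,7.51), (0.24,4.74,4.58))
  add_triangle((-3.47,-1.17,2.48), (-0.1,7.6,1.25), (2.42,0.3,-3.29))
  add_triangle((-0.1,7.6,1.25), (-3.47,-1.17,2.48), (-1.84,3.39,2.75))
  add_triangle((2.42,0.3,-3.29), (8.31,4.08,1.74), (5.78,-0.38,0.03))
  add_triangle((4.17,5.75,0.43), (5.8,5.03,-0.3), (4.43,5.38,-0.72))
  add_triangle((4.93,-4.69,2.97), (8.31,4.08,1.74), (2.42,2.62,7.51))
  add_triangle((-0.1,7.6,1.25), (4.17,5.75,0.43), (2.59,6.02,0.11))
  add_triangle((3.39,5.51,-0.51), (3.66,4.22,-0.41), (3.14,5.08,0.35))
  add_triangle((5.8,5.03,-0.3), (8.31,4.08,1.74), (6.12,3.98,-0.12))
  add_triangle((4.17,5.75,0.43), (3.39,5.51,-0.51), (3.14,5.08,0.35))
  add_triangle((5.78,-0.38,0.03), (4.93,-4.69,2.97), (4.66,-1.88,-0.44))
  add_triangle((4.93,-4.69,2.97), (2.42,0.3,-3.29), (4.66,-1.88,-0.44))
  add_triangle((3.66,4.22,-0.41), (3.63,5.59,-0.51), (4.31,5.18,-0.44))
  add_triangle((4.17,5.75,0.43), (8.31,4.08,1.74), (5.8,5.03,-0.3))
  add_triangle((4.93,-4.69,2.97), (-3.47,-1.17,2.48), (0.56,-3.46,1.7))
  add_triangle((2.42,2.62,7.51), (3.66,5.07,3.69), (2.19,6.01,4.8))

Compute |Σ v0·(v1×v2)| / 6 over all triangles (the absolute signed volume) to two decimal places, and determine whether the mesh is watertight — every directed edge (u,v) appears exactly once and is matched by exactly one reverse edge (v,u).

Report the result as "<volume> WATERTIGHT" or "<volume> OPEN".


Per-triangle v0·(v1×v2)/6:
  t1: +1.1186
  t2: +0.4558
  t3: +9.1041
  t4: +0.8283
  t5: +0.0845
  t6: -0.1969
  t7: +5.5877
  t8: -0.5347
  t9: +20.2590
  t10: +25.2118
  t11: +9.7833
  t12: -0.4093
  t13: +1.4411
  t14: +12.3262
  t15: +6.6736
  t16: +25.9491
  t17: -0.3955
  t18: +5.2118
  t19: +5.2547
  t20: +1.6235
  t21: +3.1136
  t22: +11.2122
  t23: +6.4541
  t24: +2.3054
  t25: +16.4651
  t26: -2.9532
  t27: -1.1637
  t28: +1.2479
  t29: +0.5570
  t30: +1.9394
  t31: +2.7827
  t32: +5.0634
  t33: -0.1681
  t34: +14.1884
  t35: -3.1142
  t36: +0.0906
  t37: +0.2252
  t38: +40.7185
  t39: +7.0428
  t40: +6.5374
  t41: +3.6017
  t42: +15.4690
  t43: +1.9724
  t44: +72.8114
  t45: +2.9895
  t46: -0.8014
  t47: +2.1904
  t48: +0.4634
  t49: +6.4158
  t50: +3.0170
  t51: +0.0500
  t52: +6.4269
  t53: +5.9870
  t54: +10.3630
Σ = +372.8772 → |volume| = 372.88

Directed edges: 162 total, each appears once with its reverse present → watertight.

372.88 WATERTIGHT


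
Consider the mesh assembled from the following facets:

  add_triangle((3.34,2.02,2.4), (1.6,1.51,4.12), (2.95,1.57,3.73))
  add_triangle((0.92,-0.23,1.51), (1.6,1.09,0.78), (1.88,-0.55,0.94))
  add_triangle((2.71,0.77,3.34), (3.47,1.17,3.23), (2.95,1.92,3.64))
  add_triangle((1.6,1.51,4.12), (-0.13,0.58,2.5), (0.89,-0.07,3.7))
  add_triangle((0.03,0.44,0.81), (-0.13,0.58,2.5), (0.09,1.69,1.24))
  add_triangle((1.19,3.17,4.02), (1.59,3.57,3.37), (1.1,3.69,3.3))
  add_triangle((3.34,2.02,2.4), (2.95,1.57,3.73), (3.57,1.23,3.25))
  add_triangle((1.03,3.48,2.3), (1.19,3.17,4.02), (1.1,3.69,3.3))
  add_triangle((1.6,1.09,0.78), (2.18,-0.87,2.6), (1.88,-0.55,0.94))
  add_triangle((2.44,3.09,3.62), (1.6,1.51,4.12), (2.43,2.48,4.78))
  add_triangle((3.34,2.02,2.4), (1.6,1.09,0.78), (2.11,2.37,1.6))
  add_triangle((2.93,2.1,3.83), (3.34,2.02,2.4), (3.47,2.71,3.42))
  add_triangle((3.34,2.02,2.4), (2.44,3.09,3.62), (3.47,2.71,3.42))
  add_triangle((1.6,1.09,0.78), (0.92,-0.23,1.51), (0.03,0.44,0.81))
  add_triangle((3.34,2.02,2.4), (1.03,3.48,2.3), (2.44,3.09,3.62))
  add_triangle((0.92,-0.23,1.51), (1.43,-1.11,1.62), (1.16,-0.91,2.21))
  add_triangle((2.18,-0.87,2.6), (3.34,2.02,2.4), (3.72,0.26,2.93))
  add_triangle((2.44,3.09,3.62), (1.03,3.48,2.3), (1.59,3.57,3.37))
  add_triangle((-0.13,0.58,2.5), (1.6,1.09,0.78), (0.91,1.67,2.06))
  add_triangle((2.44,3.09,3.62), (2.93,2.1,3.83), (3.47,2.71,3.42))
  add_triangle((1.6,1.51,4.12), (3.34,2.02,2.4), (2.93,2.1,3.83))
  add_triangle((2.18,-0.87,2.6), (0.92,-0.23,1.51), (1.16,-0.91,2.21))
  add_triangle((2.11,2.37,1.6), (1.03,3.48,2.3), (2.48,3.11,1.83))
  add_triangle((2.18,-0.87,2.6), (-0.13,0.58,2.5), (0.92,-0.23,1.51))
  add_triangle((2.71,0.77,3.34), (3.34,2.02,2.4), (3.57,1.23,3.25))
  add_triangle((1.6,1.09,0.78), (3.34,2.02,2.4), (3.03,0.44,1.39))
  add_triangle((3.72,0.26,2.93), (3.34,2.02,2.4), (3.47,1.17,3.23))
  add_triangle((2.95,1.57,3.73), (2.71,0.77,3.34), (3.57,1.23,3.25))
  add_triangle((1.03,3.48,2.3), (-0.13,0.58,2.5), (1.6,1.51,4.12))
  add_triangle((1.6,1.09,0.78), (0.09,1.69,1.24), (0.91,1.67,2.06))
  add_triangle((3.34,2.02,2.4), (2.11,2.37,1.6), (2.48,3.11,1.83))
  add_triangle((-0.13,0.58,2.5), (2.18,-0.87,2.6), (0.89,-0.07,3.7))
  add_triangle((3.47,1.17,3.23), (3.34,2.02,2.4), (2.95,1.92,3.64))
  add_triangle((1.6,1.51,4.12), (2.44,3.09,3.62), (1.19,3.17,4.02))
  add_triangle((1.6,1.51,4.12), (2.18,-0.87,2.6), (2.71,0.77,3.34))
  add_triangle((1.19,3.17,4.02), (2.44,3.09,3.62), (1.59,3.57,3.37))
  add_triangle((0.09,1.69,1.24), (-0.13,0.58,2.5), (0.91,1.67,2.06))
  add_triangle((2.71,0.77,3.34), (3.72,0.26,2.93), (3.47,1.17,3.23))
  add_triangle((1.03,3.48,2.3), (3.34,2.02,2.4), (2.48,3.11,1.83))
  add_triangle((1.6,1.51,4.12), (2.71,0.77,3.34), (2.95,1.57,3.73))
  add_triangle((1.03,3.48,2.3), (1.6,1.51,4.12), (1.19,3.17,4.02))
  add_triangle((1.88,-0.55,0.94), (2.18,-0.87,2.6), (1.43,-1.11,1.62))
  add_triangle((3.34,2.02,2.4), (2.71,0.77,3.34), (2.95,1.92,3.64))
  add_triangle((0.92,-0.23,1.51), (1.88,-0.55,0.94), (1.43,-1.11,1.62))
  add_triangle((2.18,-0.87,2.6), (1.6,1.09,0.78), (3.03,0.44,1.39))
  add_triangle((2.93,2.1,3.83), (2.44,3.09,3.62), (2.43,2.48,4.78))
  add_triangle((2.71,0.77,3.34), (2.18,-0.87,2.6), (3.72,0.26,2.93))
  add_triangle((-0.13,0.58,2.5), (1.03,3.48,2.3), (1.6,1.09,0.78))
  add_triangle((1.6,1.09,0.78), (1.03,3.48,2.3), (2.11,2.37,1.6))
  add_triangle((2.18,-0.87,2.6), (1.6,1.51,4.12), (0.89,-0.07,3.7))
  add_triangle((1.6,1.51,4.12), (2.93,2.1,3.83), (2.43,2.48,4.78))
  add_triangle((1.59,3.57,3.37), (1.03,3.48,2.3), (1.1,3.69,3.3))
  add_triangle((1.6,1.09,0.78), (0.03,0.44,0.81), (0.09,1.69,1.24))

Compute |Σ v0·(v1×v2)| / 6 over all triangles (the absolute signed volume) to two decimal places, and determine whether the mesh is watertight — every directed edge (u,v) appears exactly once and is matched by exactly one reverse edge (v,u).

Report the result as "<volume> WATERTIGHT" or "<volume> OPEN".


Per-triangle v0·(v1×v2)/6:
  t1: +0.8402
  t2: -0.5129
  t3: +0.5118
  t4: +0.9517
  t5: -0.0259
  t6: +0.3565
  t7: +0.7512
  t8: -0.1170
  t9: +0.7357
  t10: +0.1776
  t11: +0.2308
  t12: +0.4178
  t13: +0.1974
  t14: -0.3005
  t15: +1.5671
  t16: -0.1044
  t17: -0.8318
  t18: +0.4060
  t19: +0.4296
  t20: +0.7777
  t21: +0.0216
  t22: +0.1082
  t23: -0.2146
  t24: -0.0531
  t25: -0.3891
  t26: +0.3402
  t27: +0.6831
  t28: +0.3893
  t29: +1.9618
  t30: +0.3671
  t31: -0.0459
  t32: -0.2312
  t33: +0.8416
  t34: +1.6542
  t35: +1.4037
  t36: +0.7432
  t37: +0.5176
  t38: +0.5143
  t39: +1.3218
  t40: +0.6651
  t41: -0.8315
  t42: +0.2614
  t43: -0.8407
  t44: -0.2387
  t45: -0.7205
  t46: +0.8950
  t47: +1.0820
  t48: -1.5786
  t49: -0.0238
  t50: +1.8306
  t51: +0.4470
  t52: +0.2618
  t53: -0.2116
Σ = +17.3898 → |volume| = 17.39

Directed edges: 159 total; 9 unmatched, e.g. (0.03,0.44,0.81)→(-0.13,0.58,2.5) → open.

17.39 OPEN
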